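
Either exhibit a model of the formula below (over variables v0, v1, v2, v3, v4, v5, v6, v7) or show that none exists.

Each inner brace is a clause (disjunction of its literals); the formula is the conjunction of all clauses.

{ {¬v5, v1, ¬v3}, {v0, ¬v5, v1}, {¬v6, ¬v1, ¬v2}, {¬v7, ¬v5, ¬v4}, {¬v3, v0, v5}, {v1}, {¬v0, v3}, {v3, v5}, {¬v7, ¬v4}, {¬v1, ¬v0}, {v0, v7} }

v0 ↦ False; v1 ↦ True; v2 ↦ True; v3 ↦ False; v4 ↦ False; v5 ↦ True; v6 ↦ False; v7 ↦ True

From the singleton clause (v1), v1 = True.
From the singleton clause (¬v0), v0 = False.
From the singleton clause (v7), v7 = True.
From the singleton clause (¬v4), v4 = False.
Branch on v6: set v6 = False.
Branch on v3: set v3 = False.
From the singleton clause (v5), v5 = True.
All clauses hold; v2 can take either value.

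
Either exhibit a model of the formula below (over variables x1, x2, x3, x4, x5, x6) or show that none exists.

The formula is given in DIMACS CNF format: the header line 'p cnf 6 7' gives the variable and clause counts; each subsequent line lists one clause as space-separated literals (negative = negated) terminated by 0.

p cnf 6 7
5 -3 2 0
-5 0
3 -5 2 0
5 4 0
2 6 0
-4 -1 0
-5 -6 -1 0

From the singleton clause (¬x5), x5 = False.
From the singleton clause (x4), x4 = True.
From the singleton clause (¬x1), x1 = False.
Case x3 = False:
Case x2 = True:
All clauses hold; x6 can take either value.

x1 ↦ False,  x2 ↦ True,  x3 ↦ False,  x4 ↦ True,  x5 ↦ False,  x6 ↦ True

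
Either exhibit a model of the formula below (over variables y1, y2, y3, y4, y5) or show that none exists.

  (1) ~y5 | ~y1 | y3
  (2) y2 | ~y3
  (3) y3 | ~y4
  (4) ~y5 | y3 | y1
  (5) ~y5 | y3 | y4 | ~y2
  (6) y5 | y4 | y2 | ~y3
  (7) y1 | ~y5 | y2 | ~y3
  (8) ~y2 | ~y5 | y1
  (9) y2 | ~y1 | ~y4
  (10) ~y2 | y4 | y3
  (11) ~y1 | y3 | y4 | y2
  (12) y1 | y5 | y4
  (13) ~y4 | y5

y1: 1,  y2: 1,  y3: 1,  y4: 1,  y5: 1

Try y2 = 1.
Try y3 = 1.
Try y5 = 1.
Unit clause (y1) forces y1 = 1.
All clauses hold; y4 can take either value.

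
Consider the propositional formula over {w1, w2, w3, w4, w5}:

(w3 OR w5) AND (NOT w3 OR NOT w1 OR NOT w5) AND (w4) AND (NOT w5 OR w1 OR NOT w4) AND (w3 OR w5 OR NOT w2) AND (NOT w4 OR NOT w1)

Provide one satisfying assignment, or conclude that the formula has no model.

w1: false; w2: true; w3: true; w4: true; w5: false

Unit clause (w4) forces w4 = true.
Unit clause (NOT w1) forces w1 = false.
Unit clause (NOT w5) forces w5 = false.
Unit clause (w3) forces w3 = true.
No clause remains; w2 is free.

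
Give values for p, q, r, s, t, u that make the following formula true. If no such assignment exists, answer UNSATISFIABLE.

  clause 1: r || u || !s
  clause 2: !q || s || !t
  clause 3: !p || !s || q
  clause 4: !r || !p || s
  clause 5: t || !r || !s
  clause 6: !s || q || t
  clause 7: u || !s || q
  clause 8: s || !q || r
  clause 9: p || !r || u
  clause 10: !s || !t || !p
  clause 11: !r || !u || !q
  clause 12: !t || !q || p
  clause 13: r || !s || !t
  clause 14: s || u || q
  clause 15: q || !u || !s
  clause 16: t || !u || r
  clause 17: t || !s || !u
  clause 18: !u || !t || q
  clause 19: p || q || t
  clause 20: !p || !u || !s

Try r = true.
Try p = false.
From the singleton clause (u), u = true.
From the singleton clause (!q), q = false.
From the singleton clause (!s), s = false.
From the singleton clause (!t), t = false.
That conflicts with the unit clause (t).
So p must be the other value — set p = true.
From the singleton clause (s), s = true.
From the singleton clause (q), q = true.
From the singleton clause (t), t = true.
That conflicts with the unit clause (!t).
Neither p = true nor p = false works.
So r must be the other value — set r = false.
Try u = true.
From the singleton clause (t), t = true.
From the singleton clause (!s), s = false.
From the singleton clause (!q), q = false.
That conflicts with the unit clause (q).
So u must be the other value — set u = false.
From the singleton clause (!s), s = false.
From the singleton clause (!q), q = false.
That conflicts with the unit clause (q).
Neither u = true nor u = false works.
Neither r = true nor r = false works.

UNSATISFIABLE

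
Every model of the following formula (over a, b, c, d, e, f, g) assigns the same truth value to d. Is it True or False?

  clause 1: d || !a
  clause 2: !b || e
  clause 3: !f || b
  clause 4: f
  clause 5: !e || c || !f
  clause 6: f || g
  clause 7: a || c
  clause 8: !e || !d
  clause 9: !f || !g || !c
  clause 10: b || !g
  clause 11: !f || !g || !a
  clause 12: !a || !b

Suppose d = true.
Unit clause (f) forces f = true.
Unit clause (b) forces b = true.
Unit clause (e) forces e = true.
That conflicts with the unit clause (!e).
So every satisfying assignment has d = False.

False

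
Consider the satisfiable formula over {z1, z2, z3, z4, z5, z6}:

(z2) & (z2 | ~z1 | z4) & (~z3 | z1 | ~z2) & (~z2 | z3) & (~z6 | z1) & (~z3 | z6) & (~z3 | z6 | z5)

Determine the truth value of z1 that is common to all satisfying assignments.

Suppose z1 = 0.
The clause (z2) is unit, so z2 = 1.
The clause (~z3) is unit, so z3 = 0.
Now (z3) is unsatisfied and unit — conflict.
So every satisfying assignment has z1 = True.

True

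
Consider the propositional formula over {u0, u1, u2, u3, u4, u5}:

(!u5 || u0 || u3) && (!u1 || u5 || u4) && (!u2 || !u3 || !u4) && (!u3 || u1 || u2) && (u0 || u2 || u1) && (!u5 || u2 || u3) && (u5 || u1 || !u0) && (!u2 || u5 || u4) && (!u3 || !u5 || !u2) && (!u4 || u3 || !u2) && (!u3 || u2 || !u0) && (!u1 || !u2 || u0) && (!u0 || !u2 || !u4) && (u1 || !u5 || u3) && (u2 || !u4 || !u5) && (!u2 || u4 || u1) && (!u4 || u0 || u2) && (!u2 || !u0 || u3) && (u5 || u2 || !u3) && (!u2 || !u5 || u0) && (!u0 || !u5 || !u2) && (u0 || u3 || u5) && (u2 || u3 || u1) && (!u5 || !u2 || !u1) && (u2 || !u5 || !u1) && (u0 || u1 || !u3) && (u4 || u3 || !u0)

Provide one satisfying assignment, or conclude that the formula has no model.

u0 ↦ true; u1 ↦ true; u2 ↦ false; u3 ↦ false; u4 ↦ true; u5 ↦ false

Suppose u5 = false.
Suppose u1 = true.
From the singleton clause (u4), u4 = true.
Suppose u2 = false.
From the singleton clause (u0), u0 = true.
From the singleton clause (!u3), u3 = false.
Every clause now holds.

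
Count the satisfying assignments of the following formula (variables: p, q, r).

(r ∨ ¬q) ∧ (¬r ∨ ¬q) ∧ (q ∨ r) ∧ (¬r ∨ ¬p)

1

There are 2^3 = 8 truth assignments over (p, q, r).
Check each against the 4 clauses (columns in the order p, q, r):
  F F F  ✗ fails (q ∨ r)
  F F T  ✓ satisfies all
  F T F  ✗ fails (r ∨ ¬q)
  F T T  ✗ fails (¬r ∨ ¬q)
  T F F  ✗ fails (q ∨ r)
  T F T  ✗ fails (¬r ∨ ¬p)
  T T F  ✗ fails (r ∨ ¬q)
  T T T  ✗ fails (¬r ∨ ¬q)
1 of the 8 rows is a model.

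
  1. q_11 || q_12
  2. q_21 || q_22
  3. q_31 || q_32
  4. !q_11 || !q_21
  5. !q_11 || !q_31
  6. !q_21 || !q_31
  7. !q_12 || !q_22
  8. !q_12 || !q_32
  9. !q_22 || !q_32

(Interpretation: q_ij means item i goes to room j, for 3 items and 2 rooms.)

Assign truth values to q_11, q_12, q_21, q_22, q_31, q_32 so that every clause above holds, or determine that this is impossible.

UNSATISFIABLE

Branch on q_11: set q_11 = true.
Unit clause (!q_21) forces q_21 = false.
Unit clause (q_22) forces q_22 = true.
Unit clause (!q_31) forces q_31 = false.
Unit clause (q_32) forces q_32 = true.
But (!q_32) is also a unit clause — contradiction.
Undo q_11 and try q_11 = false.
Unit clause (q_12) forces q_12 = true.
Unit clause (!q_22) forces q_22 = false.
Unit clause (q_21) forces q_21 = true.
Unit clause (!q_31) forces q_31 = false.
Unit clause (q_32) forces q_32 = true.
But (!q_32) is also a unit clause — contradiction.
Neither q_11 = true nor q_11 = false works.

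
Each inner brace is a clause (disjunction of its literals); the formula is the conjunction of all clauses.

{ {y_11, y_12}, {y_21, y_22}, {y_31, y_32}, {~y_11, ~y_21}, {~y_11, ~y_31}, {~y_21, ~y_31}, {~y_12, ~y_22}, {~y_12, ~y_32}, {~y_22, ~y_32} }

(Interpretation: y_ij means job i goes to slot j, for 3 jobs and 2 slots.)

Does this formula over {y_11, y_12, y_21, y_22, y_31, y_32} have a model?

Unsatisfiable

Branch on y_11: set y_11 = 1.
From the singleton clause (~y_21), y_21 = 0.
From the singleton clause (y_22), y_22 = 1.
From the singleton clause (~y_31), y_31 = 0.
From the singleton clause (y_32), y_32 = 1.
That conflicts with the unit clause (~y_32).
So y_11 must be the other value — set y_11 = 0.
From the singleton clause (y_12), y_12 = 1.
From the singleton clause (~y_22), y_22 = 0.
From the singleton clause (y_21), y_21 = 1.
From the singleton clause (~y_31), y_31 = 0.
From the singleton clause (y_32), y_32 = 1.
That conflicts with the unit clause (~y_32).
Neither y_11 = 1 nor y_11 = 0 works.
No assignment satisfies every clause.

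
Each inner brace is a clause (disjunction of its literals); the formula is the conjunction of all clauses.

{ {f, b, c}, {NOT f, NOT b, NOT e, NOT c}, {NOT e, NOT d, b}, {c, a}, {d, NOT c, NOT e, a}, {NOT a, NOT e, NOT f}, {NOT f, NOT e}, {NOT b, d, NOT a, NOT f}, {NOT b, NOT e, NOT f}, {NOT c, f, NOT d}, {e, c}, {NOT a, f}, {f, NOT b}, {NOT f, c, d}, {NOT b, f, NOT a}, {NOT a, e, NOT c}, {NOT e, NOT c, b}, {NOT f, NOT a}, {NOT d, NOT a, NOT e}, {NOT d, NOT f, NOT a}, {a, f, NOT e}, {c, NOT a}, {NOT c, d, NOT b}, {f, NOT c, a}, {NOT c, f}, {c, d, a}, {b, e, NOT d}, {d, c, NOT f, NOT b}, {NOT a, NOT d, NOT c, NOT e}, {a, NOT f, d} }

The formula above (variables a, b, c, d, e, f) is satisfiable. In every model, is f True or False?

Suppose f = false.
Unit clause (NOT a) forces a = false.
Unit clause (c) forces c = true.
That conflicts with the unit clause (NOT c).
So every satisfying assignment has f = True.

True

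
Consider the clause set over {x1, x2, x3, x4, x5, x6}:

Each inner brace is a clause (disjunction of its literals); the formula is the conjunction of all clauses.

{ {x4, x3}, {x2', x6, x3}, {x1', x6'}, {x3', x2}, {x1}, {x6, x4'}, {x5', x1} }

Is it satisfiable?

Unit clause (x1) forces x1 = 1.
Unit clause (x6') forces x6 = 0.
Unit clause (x4') forces x4 = 0.
Unit clause (x3) forces x3 = 1.
Unit clause (x2) forces x2 = 1.
All clauses hold; x5 can take either value.
A satisfying assignment: x1 ↦ 1; x2 ↦ 1; x3 ↦ 1; x4 ↦ 0; x5 ↦ 1; x6 ↦ 0.

Satisfiable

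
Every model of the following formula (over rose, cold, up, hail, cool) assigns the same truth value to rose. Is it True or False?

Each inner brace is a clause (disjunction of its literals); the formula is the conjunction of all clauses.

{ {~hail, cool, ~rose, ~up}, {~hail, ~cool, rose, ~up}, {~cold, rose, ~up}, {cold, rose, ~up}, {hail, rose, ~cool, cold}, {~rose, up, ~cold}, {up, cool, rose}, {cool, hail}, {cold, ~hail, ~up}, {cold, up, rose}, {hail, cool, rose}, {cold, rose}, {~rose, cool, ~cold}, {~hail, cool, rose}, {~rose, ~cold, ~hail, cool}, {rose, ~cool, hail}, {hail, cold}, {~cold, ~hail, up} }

Suppose rose = 0.
From the singleton clause (cold), cold = 1.
From the singleton clause (~up), up = 0.
From the singleton clause (cool), cool = 1.
From the singleton clause (hail), hail = 1.
But (~hail) is also a unit clause — contradiction.
So every satisfying assignment has rose = True.

True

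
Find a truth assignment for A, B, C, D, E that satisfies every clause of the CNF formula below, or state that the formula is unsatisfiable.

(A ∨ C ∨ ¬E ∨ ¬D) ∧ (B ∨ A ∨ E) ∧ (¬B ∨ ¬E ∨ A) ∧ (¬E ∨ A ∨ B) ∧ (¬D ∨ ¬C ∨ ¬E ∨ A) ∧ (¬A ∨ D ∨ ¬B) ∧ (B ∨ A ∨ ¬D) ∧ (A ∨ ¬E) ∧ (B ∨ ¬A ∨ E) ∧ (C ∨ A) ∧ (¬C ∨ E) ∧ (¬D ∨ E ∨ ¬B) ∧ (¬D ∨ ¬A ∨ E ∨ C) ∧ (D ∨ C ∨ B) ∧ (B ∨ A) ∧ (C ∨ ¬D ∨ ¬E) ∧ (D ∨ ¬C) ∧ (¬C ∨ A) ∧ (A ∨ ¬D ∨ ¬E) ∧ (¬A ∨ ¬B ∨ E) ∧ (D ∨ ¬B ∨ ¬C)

Branch on A: set A = True.
Branch on D: set D = True.
Branch on B: set B = False.
Unit clause (E) forces E = True.
Unit clause (C) forces C = True.
Every clause now holds.

A=True; B=False; C=True; D=True; E=True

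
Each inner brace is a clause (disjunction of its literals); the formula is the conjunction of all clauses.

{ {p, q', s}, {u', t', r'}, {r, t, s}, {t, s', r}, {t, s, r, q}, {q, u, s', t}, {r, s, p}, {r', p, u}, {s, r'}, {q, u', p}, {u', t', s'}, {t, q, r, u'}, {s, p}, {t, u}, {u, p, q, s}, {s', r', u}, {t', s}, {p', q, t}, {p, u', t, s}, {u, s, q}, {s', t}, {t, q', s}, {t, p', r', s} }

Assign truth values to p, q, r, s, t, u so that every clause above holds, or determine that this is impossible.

Try s = 1.
(t) alone gives t = 1.
(u') alone gives u = 0.
(r') alone gives r = 0.
No clause remains; p, q are free.

p=1; q=0; r=0; s=1; t=1; u=0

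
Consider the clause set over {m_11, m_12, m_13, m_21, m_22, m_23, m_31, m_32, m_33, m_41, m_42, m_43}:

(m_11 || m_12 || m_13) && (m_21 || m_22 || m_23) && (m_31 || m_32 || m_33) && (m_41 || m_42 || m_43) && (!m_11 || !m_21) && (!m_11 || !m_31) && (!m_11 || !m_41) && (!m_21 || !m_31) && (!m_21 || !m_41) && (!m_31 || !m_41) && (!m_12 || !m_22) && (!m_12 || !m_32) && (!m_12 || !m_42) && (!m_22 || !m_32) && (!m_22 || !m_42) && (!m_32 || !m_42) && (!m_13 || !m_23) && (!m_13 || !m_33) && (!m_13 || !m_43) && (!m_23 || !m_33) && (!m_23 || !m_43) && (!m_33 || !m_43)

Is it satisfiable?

Suppose m_11 = false.
Suppose m_12 = true.
The clause (!m_22) is unit, so m_22 = false.
The clause (!m_32) is unit, so m_32 = false.
The clause (!m_42) is unit, so m_42 = false.
Suppose m_21 = true.
The clause (!m_31) is unit, so m_31 = false.
The clause (m_33) is unit, so m_33 = true.
The clause (!m_41) is unit, so m_41 = false.
The clause (m_43) is unit, so m_43 = true.
That conflicts with the unit clause (!m_43).
Backtrack on m_21: now try m_21 = false.
The clause (m_23) is unit, so m_23 = true.
The clause (!m_13) is unit, so m_13 = false.
The clause (!m_33) is unit, so m_33 = false.
The clause (m_31) is unit, so m_31 = true.
The clause (!m_41) is unit, so m_41 = false.
The clause (m_43) is unit, so m_43 = true.
That conflicts with the unit clause (!m_43).
Both values of m_21 lead to a conflict.
Backtrack on m_12: now try m_12 = false.
The clause (m_13) is unit, so m_13 = true.
The clause (!m_23) is unit, so m_23 = false.
The clause (!m_33) is unit, so m_33 = false.
The clause (!m_43) is unit, so m_43 = false.
Suppose m_21 = true.
The clause (!m_31) is unit, so m_31 = false.
The clause (m_32) is unit, so m_32 = true.
The clause (!m_41) is unit, so m_41 = false.
The clause (m_42) is unit, so m_42 = true.
That conflicts with the unit clause (!m_42).
Backtrack on m_21: now try m_21 = false.
The clause (m_22) is unit, so m_22 = true.
The clause (!m_32) is unit, so m_32 = false.
The clause (m_31) is unit, so m_31 = true.
The clause (!m_41) is unit, so m_41 = false.
The clause (m_42) is unit, so m_42 = true.
That conflicts with the unit clause (!m_42).
Both values of m_21 lead to a conflict.
Both values of m_12 lead to a conflict.
Backtrack on m_11: now try m_11 = true.
The clause (!m_21) is unit, so m_21 = false.
The clause (!m_31) is unit, so m_31 = false.
The clause (!m_41) is unit, so m_41 = false.
Suppose m_22 = true.
The clause (!m_12) is unit, so m_12 = false.
The clause (!m_32) is unit, so m_32 = false.
The clause (m_33) is unit, so m_33 = true.
The clause (!m_42) is unit, so m_42 = false.
The clause (m_43) is unit, so m_43 = true.
That conflicts with the unit clause (!m_43).
Backtrack on m_22: now try m_22 = false.
The clause (m_23) is unit, so m_23 = true.
The clause (!m_13) is unit, so m_13 = false.
The clause (!m_33) is unit, so m_33 = false.
The clause (m_32) is unit, so m_32 = true.
The clause (!m_12) is unit, so m_12 = false.
The clause (!m_42) is unit, so m_42 = false.
The clause (m_43) is unit, so m_43 = true.
That conflicts with the unit clause (!m_43).
Both values of m_22 lead to a conflict.
Both values of m_11 lead to a conflict.
No assignment satisfies every clause.

No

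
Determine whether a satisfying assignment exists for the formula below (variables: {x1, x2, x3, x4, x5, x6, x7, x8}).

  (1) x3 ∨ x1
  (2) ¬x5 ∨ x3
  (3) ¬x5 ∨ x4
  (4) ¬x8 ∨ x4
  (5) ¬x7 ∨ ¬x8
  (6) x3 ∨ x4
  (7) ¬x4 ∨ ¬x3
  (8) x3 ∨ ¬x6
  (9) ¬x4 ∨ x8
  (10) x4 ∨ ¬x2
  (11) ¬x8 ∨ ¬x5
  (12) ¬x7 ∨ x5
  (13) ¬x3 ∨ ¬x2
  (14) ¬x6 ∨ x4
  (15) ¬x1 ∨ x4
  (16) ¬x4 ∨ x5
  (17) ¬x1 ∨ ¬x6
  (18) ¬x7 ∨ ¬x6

Yes, satisfiable

Case x3 = True:
From the singleton clause (¬x4), x4 = False.
From the singleton clause (¬x5), x5 = False.
From the singleton clause (¬x8), x8 = False.
From the singleton clause (¬x2), x2 = False.
From the singleton clause (¬x7), x7 = False.
From the singleton clause (¬x6), x6 = False.
From the singleton clause (¬x1), x1 = False.
All clauses are satisfied.
A satisfying assignment: x1 ↦ False, x2 ↦ False, x3 ↦ True, x4 ↦ False, x5 ↦ False, x6 ↦ False, x7 ↦ False, x8 ↦ False.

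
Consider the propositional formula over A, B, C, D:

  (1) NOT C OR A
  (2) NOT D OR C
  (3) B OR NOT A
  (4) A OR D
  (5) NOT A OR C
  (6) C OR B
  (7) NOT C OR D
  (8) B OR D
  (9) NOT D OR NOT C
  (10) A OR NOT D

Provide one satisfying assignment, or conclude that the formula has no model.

UNSATISFIABLE

Try C = false.
Unit clause (NOT D) forces D = false.
Unit clause (A) forces A = true.
That conflicts with the unit clause (NOT A).
So C must be the other value — set C = true.
Unit clause (A) forces A = true.
Unit clause (B) forces B = true.
Unit clause (D) forces D = true.
That conflicts with the unit clause (NOT D).
Either choice for C ends in contradiction.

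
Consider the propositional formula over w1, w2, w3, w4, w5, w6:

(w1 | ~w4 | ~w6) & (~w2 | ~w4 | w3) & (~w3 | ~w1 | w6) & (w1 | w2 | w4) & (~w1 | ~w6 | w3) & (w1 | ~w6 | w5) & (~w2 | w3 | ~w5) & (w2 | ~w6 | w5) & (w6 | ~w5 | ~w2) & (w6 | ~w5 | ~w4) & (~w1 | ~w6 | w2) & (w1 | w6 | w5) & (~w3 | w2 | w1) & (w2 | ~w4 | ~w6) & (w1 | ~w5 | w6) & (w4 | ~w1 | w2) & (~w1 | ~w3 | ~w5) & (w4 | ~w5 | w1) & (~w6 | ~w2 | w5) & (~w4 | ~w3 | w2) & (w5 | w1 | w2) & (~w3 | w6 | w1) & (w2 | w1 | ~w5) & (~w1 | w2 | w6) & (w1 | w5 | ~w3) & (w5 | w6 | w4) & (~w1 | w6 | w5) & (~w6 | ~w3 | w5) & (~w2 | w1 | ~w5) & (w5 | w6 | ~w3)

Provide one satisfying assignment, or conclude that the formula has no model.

UNSATISFIABLE

Suppose w1 = 1.
Suppose w3 = 0.
Unit clause (~w6) forces w6 = 0.
Unit clause (w2) forces w2 = 1.
Unit clause (~w4) forces w4 = 0.
Unit clause (~w5) forces w5 = 0.
That conflicts with the unit clause (w5).
Backtrack on w3: now try w3 = 1.
Unit clause (w6) forces w6 = 1.
Unit clause (w2) forces w2 = 1.
Unit clause (~w5) forces w5 = 0.
That conflicts with the unit clause (w5).
Neither w3 = 1 nor w3 = 0 works.
Backtrack on w1: now try w1 = 0.
Suppose w4 = 0.
Unit clause (w2) forces w2 = 1.
Unit clause (~w5) forces w5 = 0.
Unit clause (~w6) forces w6 = 0.
That conflicts with the unit clause (w6).
Backtrack on w4: now try w4 = 1.
Unit clause (~w6) forces w6 = 0.
Unit clause (~w5) forces w5 = 0.
That conflicts with the unit clause (w5).
Neither w4 = 1 nor w4 = 0 works.
Neither w1 = 1 nor w1 = 0 works.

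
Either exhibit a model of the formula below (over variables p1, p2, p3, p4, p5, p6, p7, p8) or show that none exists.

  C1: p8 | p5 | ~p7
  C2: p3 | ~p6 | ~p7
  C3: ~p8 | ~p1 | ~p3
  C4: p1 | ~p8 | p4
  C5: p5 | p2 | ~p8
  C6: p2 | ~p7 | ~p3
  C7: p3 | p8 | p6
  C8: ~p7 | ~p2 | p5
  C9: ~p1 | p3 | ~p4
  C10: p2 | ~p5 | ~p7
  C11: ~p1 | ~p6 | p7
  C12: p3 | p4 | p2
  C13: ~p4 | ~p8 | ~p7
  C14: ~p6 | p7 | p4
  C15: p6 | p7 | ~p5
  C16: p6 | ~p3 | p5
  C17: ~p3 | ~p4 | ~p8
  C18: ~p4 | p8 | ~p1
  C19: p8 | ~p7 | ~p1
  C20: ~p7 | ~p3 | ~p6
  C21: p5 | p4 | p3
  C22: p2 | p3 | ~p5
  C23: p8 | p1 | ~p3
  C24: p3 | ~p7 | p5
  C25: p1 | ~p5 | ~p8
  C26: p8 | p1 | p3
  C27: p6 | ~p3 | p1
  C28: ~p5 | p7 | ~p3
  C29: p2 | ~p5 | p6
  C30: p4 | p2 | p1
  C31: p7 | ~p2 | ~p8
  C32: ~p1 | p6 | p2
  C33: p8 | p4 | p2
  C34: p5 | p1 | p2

p1=1, p2=1, p3=0, p4=0, p5=1, p6=0, p7=1, p8=1

Branch on p8: set p8 = 1.
Branch on p1: set p1 = 1.
(~p3) alone gives p3 = 0.
(~p4) alone gives p4 = 0.
(p2) alone gives p2 = 1.
(p5) alone gives p5 = 1.
(p7) alone gives p7 = 1.
(~p6) alone gives p6 = 0.
All clauses are satisfied.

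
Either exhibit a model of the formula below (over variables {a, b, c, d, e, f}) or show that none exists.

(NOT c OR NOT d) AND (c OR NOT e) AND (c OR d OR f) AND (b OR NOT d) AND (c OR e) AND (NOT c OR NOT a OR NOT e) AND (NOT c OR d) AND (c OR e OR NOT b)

Suppose c = false.
(NOT e) alone gives e = false.
That conflicts with the unit clause (e).
Backtrack on c: now try c = true.
(NOT d) alone gives d = false.
That conflicts with the unit clause (d).
Both values of c lead to a conflict.

UNSATISFIABLE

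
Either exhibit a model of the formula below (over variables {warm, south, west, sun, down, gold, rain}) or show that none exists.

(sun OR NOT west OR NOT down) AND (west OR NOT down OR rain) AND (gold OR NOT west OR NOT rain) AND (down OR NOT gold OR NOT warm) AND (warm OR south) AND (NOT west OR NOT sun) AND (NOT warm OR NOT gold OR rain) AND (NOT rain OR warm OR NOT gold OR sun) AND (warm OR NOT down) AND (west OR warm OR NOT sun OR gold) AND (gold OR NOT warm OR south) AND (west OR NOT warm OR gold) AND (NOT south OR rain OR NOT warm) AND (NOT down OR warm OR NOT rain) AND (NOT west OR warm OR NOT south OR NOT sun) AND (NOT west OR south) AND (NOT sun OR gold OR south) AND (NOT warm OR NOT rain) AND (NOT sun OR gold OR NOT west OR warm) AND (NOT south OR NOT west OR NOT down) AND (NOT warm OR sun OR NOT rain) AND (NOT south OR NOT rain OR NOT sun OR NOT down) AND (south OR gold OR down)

warm: false; south: true; west: false; sun: true; down: false; gold: true; rain: true

Try warm = false.
(south) alone gives south = true.
(NOT down) alone gives down = false.
Try west = false.
Try sun = true.
(gold) alone gives gold = true.
No clause remains; rain is free.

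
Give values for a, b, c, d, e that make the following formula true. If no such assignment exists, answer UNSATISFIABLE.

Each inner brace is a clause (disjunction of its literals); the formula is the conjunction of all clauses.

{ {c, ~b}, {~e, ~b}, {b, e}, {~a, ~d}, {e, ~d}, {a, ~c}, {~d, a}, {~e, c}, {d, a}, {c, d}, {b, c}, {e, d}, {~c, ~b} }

Case c = 1:
Unit clause (a) forces a = 1.
Unit clause (~d) forces d = 0.
Unit clause (e) forces e = 1.
Unit clause (~b) forces b = 0.
All clauses are satisfied.

a ↦ 1; b ↦ 0; c ↦ 1; d ↦ 0; e ↦ 1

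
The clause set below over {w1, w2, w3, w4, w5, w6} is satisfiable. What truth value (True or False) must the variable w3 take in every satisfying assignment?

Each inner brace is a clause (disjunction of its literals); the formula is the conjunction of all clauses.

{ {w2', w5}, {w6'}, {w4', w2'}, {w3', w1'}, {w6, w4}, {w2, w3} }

True

Suppose w3 = 0.
(w6') alone gives w6 = 0.
(w4) alone gives w4 = 1.
(w2') alone gives w2 = 0.
That conflicts with the unit clause (w2).
So every satisfying assignment has w3 = True.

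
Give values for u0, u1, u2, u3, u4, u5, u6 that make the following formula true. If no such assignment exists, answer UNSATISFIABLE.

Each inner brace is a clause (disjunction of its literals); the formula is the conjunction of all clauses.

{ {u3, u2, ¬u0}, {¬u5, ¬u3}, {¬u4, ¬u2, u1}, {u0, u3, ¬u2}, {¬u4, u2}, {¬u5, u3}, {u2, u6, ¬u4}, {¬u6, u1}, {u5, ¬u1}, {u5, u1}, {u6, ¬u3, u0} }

Case u5 = False:
Unit clause (¬u1) forces u1 = False.
Now (u1) is unsatisfied and unit — conflict.
So u5 must be the other value — set u5 = True.
Unit clause (¬u3) forces u3 = False.
Now (u3) is unsatisfied and unit — conflict.
Neither u5 = True nor u5 = False works.

UNSATISFIABLE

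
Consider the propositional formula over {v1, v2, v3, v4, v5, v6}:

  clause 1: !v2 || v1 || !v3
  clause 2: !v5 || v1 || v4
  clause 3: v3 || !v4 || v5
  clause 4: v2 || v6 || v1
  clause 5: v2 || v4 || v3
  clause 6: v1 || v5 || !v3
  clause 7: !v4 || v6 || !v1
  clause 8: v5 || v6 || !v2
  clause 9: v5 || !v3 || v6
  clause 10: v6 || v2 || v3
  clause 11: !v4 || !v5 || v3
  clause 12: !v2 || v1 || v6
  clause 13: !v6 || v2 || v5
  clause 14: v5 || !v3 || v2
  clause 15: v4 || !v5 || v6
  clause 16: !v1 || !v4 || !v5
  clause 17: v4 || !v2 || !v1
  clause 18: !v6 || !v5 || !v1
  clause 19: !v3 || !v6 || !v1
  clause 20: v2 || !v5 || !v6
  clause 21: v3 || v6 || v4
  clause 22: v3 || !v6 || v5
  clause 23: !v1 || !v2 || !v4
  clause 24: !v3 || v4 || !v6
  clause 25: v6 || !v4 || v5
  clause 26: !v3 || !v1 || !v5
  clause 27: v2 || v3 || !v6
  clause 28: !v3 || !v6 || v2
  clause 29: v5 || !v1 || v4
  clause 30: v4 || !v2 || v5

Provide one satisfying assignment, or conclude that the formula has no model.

Try v2 = false.
Try v6 = true.
The clause (v5) is unit, so v5 = true.
Now (!v5) is unsatisfied and unit — conflict.
So v6 must be the other value — set v6 = false.
The clause (v1) is unit, so v1 = true.
The clause (!v4) is unit, so v4 = false.
The clause (v3) is unit, so v3 = true.
The clause (v5) is unit, so v5 = true.
Now (!v5) is unsatisfied and unit — conflict.
Both values of v6 lead to a conflict.
So v2 must be the other value — set v2 = true.
Try v1 = true.
The clause (v4) is unit, so v4 = true.
Now (!v4) is unsatisfied and unit — conflict.
So v1 must be the other value — set v1 = false.
The clause (!v3) is unit, so v3 = false.
The clause (v6) is unit, so v6 = true.
The clause (v5) is unit, so v5 = true.
The clause (v4) is unit, so v4 = true.
Now (!v4) is unsatisfied and unit — conflict.
Both values of v1 lead to a conflict.
Both values of v2 lead to a conflict.

UNSATISFIABLE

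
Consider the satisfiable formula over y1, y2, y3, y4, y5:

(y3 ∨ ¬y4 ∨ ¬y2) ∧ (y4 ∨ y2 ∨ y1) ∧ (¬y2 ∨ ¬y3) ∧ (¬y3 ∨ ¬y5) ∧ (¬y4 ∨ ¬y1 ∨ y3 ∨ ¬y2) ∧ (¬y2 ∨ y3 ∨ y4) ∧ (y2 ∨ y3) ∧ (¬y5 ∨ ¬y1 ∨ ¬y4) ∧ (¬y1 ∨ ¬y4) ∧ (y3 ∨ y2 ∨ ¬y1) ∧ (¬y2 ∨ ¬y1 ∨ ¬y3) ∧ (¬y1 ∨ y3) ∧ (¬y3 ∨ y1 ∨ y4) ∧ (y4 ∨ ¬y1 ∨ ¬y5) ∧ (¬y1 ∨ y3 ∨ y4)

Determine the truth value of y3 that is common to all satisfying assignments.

True

Suppose y3 = False.
The clause (y2) is unit, so y2 = True.
The clause (¬y4) is unit, so y4 = False.
That conflicts with the unit clause (y4).
So every satisfying assignment has y3 = True.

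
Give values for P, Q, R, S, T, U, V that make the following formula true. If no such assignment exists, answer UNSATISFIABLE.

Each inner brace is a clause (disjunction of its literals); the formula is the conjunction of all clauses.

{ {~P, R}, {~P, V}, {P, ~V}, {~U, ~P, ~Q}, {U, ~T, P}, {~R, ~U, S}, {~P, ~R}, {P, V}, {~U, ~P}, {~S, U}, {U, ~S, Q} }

Case P = 0:
The clause (~V) is unit, so V = 0.
That conflicts with the unit clause (V).
Undo P and try P = 1.
The clause (R) is unit, so R = 1.
That conflicts with the unit clause (~R).
Either choice for P ends in contradiction.

UNSATISFIABLE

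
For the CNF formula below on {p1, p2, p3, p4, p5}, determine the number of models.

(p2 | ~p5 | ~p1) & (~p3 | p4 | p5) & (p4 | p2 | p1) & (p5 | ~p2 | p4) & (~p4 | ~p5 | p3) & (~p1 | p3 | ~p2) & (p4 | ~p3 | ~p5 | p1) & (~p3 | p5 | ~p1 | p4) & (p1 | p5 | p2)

11

There are 2^5 = 32 truth assignments over (p1, p2, p3, p4, p5).
Split on p5. With p5 = 1, the clauses containing p5 are satisfied and ~p5 drops from the rest; 5 of the 2^4 = 16 assignments to the other variables satisfy what remains.
With p5 = 0, by the same count on the reduced clause set, 6 assignments work.
Total: 5 + 6 = 11.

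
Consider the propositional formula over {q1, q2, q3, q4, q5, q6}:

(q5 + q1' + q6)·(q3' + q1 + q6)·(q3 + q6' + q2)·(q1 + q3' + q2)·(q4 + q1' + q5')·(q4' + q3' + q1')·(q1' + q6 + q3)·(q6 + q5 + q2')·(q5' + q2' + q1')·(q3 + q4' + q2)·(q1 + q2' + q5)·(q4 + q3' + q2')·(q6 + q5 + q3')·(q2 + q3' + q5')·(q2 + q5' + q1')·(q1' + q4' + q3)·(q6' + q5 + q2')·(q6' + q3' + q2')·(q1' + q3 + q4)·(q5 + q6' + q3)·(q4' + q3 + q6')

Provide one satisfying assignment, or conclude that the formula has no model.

Branch on q5: set q5 = 1.
Branch on q4: set q4 = 0.
(q1') alone gives q1 = 0.
Branch on q3: set q3 = 0.
Branch on q6: set q6 = 0.
No clause remains; q2 is free.

q1=0; q2=1; q3=0; q4=0; q5=1; q6=0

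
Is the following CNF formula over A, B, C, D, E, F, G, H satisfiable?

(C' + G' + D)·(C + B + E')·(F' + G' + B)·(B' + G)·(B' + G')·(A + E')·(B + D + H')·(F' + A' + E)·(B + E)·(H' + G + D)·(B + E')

Suppose B = 0.
From the singleton clause (E), E = 1.
Now (E') is unsatisfied and unit — conflict.
Backtrack on B: now try B = 1.
From the singleton clause (G), G = 1.
Now (G') is unsatisfied and unit — conflict.
Either choice for B ends in contradiction.
No assignment satisfies every clause.

No, unsatisfiable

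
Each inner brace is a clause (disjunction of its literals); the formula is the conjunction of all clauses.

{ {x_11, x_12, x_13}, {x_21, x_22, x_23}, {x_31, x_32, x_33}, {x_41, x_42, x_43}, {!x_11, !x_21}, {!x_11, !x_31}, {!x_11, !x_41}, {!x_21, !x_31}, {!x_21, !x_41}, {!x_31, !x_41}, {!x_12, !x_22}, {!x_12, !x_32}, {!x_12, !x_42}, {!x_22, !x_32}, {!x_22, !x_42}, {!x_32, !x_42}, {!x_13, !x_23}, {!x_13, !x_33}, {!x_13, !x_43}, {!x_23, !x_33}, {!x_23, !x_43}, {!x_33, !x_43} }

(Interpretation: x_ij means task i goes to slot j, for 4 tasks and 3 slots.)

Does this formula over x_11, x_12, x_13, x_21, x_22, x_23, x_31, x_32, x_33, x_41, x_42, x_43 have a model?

Case x_11 = false:
Case x_12 = true:
From the singleton clause (!x_22), x_22 = false.
From the singleton clause (!x_32), x_32 = false.
From the singleton clause (!x_42), x_42 = false.
Case x_21 = true:
From the singleton clause (!x_31), x_31 = false.
From the singleton clause (x_33), x_33 = true.
From the singleton clause (!x_41), x_41 = false.
From the singleton clause (x_43), x_43 = true.
That conflicts with the unit clause (!x_43).
Backtrack on x_21: now try x_21 = false.
From the singleton clause (x_23), x_23 = true.
From the singleton clause (!x_13), x_13 = false.
From the singleton clause (!x_33), x_33 = false.
From the singleton clause (x_31), x_31 = true.
From the singleton clause (!x_41), x_41 = false.
From the singleton clause (x_43), x_43 = true.
That conflicts with the unit clause (!x_43).
Neither x_21 = true nor x_21 = false works.
Backtrack on x_12: now try x_12 = false.
From the singleton clause (x_13), x_13 = true.
From the singleton clause (!x_23), x_23 = false.
From the singleton clause (!x_33), x_33 = false.
From the singleton clause (!x_43), x_43 = false.
Case x_21 = true:
From the singleton clause (!x_31), x_31 = false.
From the singleton clause (x_32), x_32 = true.
From the singleton clause (!x_41), x_41 = false.
From the singleton clause (x_42), x_42 = true.
That conflicts with the unit clause (!x_42).
Backtrack on x_21: now try x_21 = false.
From the singleton clause (x_22), x_22 = true.
From the singleton clause (!x_32), x_32 = false.
From the singleton clause (x_31), x_31 = true.
From the singleton clause (!x_41), x_41 = false.
From the singleton clause (x_42), x_42 = true.
That conflicts with the unit clause (!x_42).
Neither x_21 = true nor x_21 = false works.
Neither x_12 = true nor x_12 = false works.
Backtrack on x_11: now try x_11 = true.
From the singleton clause (!x_21), x_21 = false.
From the singleton clause (!x_31), x_31 = false.
From the singleton clause (!x_41), x_41 = false.
Case x_22 = true:
From the singleton clause (!x_12), x_12 = false.
From the singleton clause (!x_32), x_32 = false.
From the singleton clause (x_33), x_33 = true.
From the singleton clause (!x_42), x_42 = false.
From the singleton clause (x_43), x_43 = true.
That conflicts with the unit clause (!x_43).
Backtrack on x_22: now try x_22 = false.
From the singleton clause (x_23), x_23 = true.
From the singleton clause (!x_13), x_13 = false.
From the singleton clause (!x_33), x_33 = false.
From the singleton clause (x_32), x_32 = true.
From the singleton clause (!x_12), x_12 = false.
From the singleton clause (!x_42), x_42 = false.
From the singleton clause (x_43), x_43 = true.
That conflicts with the unit clause (!x_43).
Neither x_22 = true nor x_22 = false works.
Neither x_11 = true nor x_11 = false works.
No assignment satisfies every clause.

No, unsatisfiable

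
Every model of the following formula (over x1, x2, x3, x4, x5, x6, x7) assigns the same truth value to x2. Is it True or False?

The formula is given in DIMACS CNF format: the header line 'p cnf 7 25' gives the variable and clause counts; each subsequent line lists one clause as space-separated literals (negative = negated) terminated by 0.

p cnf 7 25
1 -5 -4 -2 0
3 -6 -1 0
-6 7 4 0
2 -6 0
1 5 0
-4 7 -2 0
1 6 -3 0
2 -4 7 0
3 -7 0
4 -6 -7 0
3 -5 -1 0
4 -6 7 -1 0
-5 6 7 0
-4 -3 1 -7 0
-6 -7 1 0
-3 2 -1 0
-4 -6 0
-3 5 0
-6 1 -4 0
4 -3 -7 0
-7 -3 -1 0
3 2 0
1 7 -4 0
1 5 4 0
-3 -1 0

True

Suppose x2 = False.
Unit clause (¬x6) forces x6 = False.
Unit clause (x3) forces x3 = True.
Unit clause (x1) forces x1 = True.
That conflicts with the unit clause (¬x1).
So every satisfying assignment has x2 = True.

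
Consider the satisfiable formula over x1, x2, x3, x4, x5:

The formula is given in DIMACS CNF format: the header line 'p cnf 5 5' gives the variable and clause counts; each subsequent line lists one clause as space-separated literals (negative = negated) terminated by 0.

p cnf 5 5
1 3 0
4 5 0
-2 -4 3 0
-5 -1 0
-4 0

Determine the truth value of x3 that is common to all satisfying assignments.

Suppose x3 = False.
The clause (x1) is unit, so x1 = True.
The clause (¬x5) is unit, so x5 = False.
The clause (x4) is unit, so x4 = True.
That conflicts with the unit clause (¬x4).
So every satisfying assignment has x3 = True.

True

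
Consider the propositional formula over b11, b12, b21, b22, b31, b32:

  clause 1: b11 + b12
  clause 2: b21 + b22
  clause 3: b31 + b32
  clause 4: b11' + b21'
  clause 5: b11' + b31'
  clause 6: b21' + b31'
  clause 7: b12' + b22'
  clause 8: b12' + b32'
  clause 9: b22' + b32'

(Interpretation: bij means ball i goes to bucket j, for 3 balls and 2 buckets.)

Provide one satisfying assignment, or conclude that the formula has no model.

UNSATISFIABLE

Branch on b11: set b11 = 1.
Unit clause (b21') forces b21 = 0.
Unit clause (b22) forces b22 = 1.
Unit clause (b31') forces b31 = 0.
Unit clause (b32) forces b32 = 1.
But (b32') is also a unit clause — contradiction.
Backtrack on b11: now try b11 = 0.
Unit clause (b12) forces b12 = 1.
Unit clause (b22') forces b22 = 0.
Unit clause (b21) forces b21 = 1.
Unit clause (b31') forces b31 = 0.
Unit clause (b32) forces b32 = 1.
But (b32') is also a unit clause — contradiction.
Both values of b11 lead to a conflict.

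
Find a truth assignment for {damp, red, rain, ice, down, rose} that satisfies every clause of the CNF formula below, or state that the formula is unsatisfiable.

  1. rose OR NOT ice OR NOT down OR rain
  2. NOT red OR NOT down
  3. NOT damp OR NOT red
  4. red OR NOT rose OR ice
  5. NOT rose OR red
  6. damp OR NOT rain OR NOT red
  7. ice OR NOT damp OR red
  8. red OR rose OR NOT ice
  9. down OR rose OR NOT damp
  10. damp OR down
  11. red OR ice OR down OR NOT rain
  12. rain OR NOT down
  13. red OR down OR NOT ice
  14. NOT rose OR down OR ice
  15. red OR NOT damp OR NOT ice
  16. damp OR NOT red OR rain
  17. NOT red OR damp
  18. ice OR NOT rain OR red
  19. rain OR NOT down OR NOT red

UNSATISFIABLE

Branch on red: set red = false.
From the singleton clause (NOT rose), rose = false.
From the singleton clause (NOT ice), ice = false.
From the singleton clause (NOT damp), damp = false.
From the singleton clause (down), down = true.
From the singleton clause (rain), rain = true.
That conflicts with the unit clause (NOT rain).
That branch fails; take red = true instead.
From the singleton clause (NOT down), down = false.
From the singleton clause (NOT damp), damp = false.
That conflicts with the unit clause (damp).
Both values of red lead to a conflict.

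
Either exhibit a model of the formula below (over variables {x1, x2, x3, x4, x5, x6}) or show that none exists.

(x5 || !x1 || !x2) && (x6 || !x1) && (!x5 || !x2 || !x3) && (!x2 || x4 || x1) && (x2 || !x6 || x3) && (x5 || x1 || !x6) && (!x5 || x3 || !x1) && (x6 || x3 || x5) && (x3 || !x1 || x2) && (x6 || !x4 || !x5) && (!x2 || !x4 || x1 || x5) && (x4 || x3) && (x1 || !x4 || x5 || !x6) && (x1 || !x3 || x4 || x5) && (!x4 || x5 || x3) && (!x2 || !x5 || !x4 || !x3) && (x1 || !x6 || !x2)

x1: true; x2: false; x3: true; x4: false; x5: false; x6: true

Branch on x6: set x6 = true.
Branch on x2: set x2 = false.
(x3) alone gives x3 = true.
Branch on x5: set x5 = false.
(x1) alone gives x1 = true.
No clause remains; x4 is free.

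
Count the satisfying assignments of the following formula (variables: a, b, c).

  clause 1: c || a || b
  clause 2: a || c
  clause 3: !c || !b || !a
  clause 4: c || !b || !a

There are 2^3 = 8 truth assignments over (a, b, c).
Check each against the 4 clauses (columns in the order a, b, c):
  F F F  ✗ fails (c || a || b)
  F F T  ✓ satisfies all
  F T F  ✗ fails (a || c)
  F T T  ✓ satisfies all
  T F F  ✓ satisfies all
  T F T  ✓ satisfies all
  T T F  ✗ fails (c || !b || !a)
  T T T  ✗ fails (!c || !b || !a)
4 of the 8 rows are models.

4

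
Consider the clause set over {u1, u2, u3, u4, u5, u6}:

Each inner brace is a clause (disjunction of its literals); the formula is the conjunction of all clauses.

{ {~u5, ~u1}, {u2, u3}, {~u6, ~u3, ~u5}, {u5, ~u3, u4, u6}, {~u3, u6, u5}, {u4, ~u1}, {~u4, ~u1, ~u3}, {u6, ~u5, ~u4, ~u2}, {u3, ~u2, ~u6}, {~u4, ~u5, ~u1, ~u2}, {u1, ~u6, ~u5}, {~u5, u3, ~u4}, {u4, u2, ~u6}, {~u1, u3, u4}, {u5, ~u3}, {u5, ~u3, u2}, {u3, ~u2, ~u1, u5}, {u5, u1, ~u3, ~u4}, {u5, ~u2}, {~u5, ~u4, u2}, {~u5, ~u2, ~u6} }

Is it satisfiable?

Try u5 = 1.
Unit clause (~u1) forces u1 = 0.
Unit clause (~u6) forces u6 = 0.
Try u2 = 1.
Unit clause (~u4) forces u4 = 0.
All clauses hold; u3 can take either value.
A satisfying assignment: u1 ↦ 0,  u2 ↦ 1,  u3 ↦ 0,  u4 ↦ 0,  u5 ↦ 1,  u6 ↦ 0.

Satisfiable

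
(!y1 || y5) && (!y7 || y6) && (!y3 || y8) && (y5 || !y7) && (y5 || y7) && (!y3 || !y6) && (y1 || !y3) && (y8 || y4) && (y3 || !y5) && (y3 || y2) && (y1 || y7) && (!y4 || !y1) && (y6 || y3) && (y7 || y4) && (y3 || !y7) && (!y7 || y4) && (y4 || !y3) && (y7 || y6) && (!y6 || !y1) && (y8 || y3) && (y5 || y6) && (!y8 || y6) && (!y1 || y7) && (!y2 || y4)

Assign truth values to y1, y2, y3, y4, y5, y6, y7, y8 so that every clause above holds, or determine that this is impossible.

UNSATISFIABLE

Try y1 = false.
From the singleton clause (!y3), y3 = false.
From the singleton clause (!y5), y5 = false.
From the singleton clause (!y7), y7 = false.
But (y7) is also a unit clause — contradiction.
Backtrack on y1: now try y1 = true.
From the singleton clause (y5), y5 = true.
From the singleton clause (y3), y3 = true.
From the singleton clause (y8), y8 = true.
From the singleton clause (!y6), y6 = false.
But (y6) is also a unit clause — contradiction.
Neither y1 = true nor y1 = false works.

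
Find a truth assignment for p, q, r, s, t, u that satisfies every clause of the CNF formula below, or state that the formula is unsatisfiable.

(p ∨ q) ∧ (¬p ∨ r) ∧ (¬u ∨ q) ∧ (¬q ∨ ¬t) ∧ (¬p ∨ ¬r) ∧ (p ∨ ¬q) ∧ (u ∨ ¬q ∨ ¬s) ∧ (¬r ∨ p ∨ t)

Try p = True.
The clause (r) is unit, so r = True.
Now (¬r) is unsatisfied and unit — conflict.
That branch fails; take p = False instead.
The clause (q) is unit, so q = True.
Now (¬q) is unsatisfied and unit — conflict.
Both values of p lead to a conflict.

UNSATISFIABLE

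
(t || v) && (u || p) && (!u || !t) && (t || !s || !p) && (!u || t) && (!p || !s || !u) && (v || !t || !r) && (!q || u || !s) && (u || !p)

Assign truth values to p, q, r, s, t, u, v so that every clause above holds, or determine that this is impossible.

Branch on t: set t = true.
The clause (!u) is unit, so u = false.
The clause (p) is unit, so p = true.
Now (!p) is unsatisfied and unit — conflict.
Undo t and try t = false.
The clause (v) is unit, so v = true.
The clause (!u) is unit, so u = false.
The clause (p) is unit, so p = true.
Now (!p) is unsatisfied and unit — conflict.
Both values of t lead to a conflict.

UNSATISFIABLE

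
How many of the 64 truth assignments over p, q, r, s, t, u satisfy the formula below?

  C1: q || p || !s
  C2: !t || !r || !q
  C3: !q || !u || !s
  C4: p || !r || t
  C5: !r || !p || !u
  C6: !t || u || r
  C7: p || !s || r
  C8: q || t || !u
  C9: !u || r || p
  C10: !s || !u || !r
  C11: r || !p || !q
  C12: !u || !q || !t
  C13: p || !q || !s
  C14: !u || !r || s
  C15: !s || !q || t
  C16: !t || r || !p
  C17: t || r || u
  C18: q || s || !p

4

There are 2^6 = 64 truth assignments over (p, q, r, s, t, u).
Split on q. With q = true, the clauses containing q are satisfied and !q drops from the rest; 1 of the 2^5 = 32 assignments to the other variables satisfy what remains.
With q = false, by the same count on the reduced clause set, 3 assignments work.
(One model: p=F, q=F, r=T, s=F, t=T, u=F.)
Total: 1 + 3 = 4.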